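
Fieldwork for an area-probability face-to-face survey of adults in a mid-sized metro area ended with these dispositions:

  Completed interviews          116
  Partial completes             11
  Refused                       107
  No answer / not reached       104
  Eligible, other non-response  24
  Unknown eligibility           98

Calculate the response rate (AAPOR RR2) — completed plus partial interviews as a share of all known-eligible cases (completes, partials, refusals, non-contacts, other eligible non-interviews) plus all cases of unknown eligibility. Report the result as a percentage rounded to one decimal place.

27.6%

Num = 116 + 11 = 127
Denominator = 116 + 11 + 107 + 104 + 24 + 98 = 460
RR2 = 127 / 460 = 0.2761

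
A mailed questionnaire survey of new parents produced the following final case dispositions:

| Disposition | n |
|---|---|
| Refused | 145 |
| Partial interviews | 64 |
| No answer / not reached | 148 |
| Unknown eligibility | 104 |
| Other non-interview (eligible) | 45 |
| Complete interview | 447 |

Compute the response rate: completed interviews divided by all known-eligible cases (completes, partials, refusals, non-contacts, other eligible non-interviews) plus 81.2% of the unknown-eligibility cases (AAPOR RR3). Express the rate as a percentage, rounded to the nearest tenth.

Num: 447
Determined eligible: 447 + 64 + 145 + 148 + 45 = 849
Eligible share of unknowns: 0.8120 × 104 = 84.45
Denominator: 849 + 84.45 = 933.45
RR3 = 447 / 933.45 = 0.4789

47.9%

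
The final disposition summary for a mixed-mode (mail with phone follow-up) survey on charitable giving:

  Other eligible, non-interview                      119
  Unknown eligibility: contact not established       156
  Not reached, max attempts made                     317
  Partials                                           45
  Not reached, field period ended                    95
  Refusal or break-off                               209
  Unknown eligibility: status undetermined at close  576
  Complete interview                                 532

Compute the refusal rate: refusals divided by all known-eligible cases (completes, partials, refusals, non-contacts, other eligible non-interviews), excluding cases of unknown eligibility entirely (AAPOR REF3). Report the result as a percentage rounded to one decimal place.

15.9%

Non-contacts = 95 + 317 = 412
Eligibility not determined = 156 + 576 = 732
Top → 209
Denom → 532 + 45 + 209 + 412 + 119 = 1317
REF3 = 209 / 1317 = 0.1587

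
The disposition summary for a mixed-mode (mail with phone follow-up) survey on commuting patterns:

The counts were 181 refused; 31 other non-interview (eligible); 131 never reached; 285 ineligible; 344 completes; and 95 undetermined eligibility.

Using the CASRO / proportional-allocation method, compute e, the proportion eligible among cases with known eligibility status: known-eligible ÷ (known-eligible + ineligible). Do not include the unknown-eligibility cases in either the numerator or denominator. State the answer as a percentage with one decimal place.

Eligible (known) = 344 + 181 + 131 + 31 = 687
e = 687 / (687 + 285) = 687 / 972 = 0.7068

70.7%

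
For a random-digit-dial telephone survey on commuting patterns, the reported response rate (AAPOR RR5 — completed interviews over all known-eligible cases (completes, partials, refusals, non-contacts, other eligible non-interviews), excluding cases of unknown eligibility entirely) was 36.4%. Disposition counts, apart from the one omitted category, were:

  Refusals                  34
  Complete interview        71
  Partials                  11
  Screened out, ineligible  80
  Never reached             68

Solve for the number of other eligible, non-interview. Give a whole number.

11

RR5 = 71 / D = 0.364
D = 71 / 0.364 = 195.1
Other denominator terms total 184
other eligible, non-interview = 195.1 − 184 ≈ 11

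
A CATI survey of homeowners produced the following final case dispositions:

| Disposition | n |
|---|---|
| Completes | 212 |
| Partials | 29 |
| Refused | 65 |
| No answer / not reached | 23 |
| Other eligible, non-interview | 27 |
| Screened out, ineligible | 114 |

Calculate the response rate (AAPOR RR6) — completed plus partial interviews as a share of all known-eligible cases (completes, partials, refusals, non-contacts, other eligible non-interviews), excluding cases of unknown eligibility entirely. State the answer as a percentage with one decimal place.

Num → 212 + 29 = 241
Denominator → 212 + 29 + 65 + 23 + 27 = 356
RR6 = 241 / 356 = 0.6770

67.7%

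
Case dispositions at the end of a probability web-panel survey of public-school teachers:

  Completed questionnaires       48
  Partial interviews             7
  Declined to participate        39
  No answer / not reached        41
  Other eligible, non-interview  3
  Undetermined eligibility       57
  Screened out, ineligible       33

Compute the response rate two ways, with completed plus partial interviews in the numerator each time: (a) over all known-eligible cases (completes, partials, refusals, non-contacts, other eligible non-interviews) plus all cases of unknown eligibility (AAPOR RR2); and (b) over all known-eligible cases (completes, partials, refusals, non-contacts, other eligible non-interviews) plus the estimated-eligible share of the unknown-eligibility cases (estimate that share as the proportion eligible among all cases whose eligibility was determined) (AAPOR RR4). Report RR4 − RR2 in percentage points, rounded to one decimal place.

1.7

Numerator = 48 + 7 = 55
Denominator = 48 + 7 + 39 + 41 + 3 + 57 = 195
RR2 = 55 / 195 = 0.2821
Known eligible = 48 + 7 + 39 + 41 + 3 = 138
e = 138 / (138 + 33) = 138 / 171 = 0.8070
Estimated eligible among unknowns = 0.8070 × 57 = 46.00
Denominator = 138 + 46.00 = 184.00
RR4 = 55 / 184.00 = 0.2989
Difference = 29.89 − 28.21 = 1.68 percentage points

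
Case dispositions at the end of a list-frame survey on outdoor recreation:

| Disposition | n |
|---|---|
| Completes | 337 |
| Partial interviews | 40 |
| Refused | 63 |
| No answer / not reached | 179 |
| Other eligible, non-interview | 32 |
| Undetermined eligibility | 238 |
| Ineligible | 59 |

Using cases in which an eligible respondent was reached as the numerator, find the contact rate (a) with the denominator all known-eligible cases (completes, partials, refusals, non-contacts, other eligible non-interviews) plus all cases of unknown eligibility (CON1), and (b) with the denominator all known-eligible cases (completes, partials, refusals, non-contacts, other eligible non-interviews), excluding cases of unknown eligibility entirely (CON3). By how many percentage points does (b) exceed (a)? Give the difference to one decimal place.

19.4

Num = 337 + 40 + 63 + 32 = 472
Denom = 337 + 40 + 63 + 179 + 32 + 238 = 889
CON1 = 472 / 889 = 0.5309
Denom = 337 + 40 + 63 + 179 + 32 = 651
CON3 = 472 / 651 = 0.7250
Difference = 72.50 − 53.09 = 19.41 percentage points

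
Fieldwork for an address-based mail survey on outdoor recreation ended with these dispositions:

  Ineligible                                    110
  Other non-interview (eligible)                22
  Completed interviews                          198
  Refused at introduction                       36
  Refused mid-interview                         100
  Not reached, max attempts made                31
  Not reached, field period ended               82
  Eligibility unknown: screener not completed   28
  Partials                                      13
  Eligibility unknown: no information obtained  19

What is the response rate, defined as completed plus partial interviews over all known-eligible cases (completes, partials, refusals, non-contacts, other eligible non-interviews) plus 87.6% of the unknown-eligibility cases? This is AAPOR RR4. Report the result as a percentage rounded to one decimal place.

40.3%

Refusals = 36 + 100 = 136
Non-contacts = 82 + 31 = 113
Eligibility not determined = 28 + 19 = 47
Numerator: 198 + 13 = 211
Eligible (known): 198 + 13 + 136 + 113 + 22 = 482
Estimated eligible among unknowns: 0.8760 × 47 = 41.17
Denom: 482 + 41.17 = 523.17
RR4 = 211 / 523.17 = 0.4033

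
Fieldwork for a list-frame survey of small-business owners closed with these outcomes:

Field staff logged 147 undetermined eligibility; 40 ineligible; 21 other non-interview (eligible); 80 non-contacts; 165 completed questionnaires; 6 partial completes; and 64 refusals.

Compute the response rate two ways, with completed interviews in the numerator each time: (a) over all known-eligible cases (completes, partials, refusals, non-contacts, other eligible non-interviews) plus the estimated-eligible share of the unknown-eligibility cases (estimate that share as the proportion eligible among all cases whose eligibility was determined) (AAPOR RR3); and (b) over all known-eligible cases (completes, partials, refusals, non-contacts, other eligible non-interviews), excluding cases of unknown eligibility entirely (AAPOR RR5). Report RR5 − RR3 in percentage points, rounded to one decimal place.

Num → 165
Known eligible → 165 + 6 + 64 + 80 + 21 = 336
e = 336 / (336 + 40) = 336 / 376 = 0.8936
Eligible share of unknowns → 0.8936 × 147 = 131.36
Denom → 336 + 131.36 = 467.36
RR3 = 165 / 467.36 = 0.3530
Denom → 165 + 6 + 64 + 80 + 21 = 336
RR5 = 165 / 336 = 0.4911
Difference = 49.11 − 35.30 = 13.81 percentage points

13.8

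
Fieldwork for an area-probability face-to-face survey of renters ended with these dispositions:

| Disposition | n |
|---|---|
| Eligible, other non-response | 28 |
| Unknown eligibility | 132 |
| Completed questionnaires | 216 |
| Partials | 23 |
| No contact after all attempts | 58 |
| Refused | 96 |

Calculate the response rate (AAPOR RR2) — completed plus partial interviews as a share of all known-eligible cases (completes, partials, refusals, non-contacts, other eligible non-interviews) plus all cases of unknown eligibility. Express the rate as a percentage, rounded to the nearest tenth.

Numerator: 216 + 23 = 239
Base: 216 + 23 + 96 + 58 + 28 + 132 = 553
RR2 = 239 / 553 = 0.4322

43.2%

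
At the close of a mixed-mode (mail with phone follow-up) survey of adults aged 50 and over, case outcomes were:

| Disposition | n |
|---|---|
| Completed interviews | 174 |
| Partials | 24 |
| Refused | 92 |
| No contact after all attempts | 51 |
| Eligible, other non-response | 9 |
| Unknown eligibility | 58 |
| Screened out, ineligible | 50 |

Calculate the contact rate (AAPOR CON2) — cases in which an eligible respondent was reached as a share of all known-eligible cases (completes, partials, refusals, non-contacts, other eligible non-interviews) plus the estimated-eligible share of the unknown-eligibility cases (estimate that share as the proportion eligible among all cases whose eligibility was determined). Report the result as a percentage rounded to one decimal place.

74.6%

Top = 174 + 24 + 92 + 9 = 299
Known eligible = 174 + 24 + 92 + 51 + 9 = 350
e = 350 / (350 + 50) = 350 / 400 = 0.8750
Eligible share of unknowns = 0.8750 × 58 = 50.75
Denom = 350 + 50.75 = 400.75
CON2 = 299 / 400.75 = 0.7461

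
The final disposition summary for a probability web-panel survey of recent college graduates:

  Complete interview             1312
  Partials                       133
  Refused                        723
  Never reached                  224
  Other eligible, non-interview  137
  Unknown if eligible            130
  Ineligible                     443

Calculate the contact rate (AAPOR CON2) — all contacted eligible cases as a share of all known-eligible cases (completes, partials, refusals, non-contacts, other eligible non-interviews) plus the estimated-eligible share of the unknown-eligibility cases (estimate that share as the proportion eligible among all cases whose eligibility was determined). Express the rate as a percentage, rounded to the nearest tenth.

87.3%

Top = 1312 + 133 + 723 + 137 = 2305
Known eligible = 1312 + 133 + 723 + 224 + 137 = 2529
e = 2529 / (2529 + 443) = 2529 / 2972 = 0.8509
Eligible share of unknowns = 0.8509 × 130 = 110.62
Denominator = 2529 + 110.62 = 2639.62
CON2 = 2305 / 2639.62 = 0.8732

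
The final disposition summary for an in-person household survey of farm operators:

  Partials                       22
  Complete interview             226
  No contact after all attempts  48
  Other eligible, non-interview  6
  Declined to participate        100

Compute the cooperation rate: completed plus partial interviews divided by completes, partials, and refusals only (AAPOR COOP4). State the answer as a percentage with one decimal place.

71.3%

Top → 226 + 22 = 248
Denominator → 226 + 22 + 100 = 348
COOP4 = 248 / 348 = 0.7126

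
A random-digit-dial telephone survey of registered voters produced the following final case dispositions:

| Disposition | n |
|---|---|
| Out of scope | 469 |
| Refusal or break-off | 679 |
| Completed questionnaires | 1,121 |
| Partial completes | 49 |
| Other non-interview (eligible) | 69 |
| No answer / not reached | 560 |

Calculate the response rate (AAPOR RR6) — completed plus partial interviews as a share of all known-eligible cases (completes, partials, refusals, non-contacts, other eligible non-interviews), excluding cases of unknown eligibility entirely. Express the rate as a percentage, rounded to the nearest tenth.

Num: 1121 + 49 = 1170
Denom: 1121 + 49 + 679 + 560 + 69 = 2478
RR6 = 1170 / 2478 = 0.4722

47.2%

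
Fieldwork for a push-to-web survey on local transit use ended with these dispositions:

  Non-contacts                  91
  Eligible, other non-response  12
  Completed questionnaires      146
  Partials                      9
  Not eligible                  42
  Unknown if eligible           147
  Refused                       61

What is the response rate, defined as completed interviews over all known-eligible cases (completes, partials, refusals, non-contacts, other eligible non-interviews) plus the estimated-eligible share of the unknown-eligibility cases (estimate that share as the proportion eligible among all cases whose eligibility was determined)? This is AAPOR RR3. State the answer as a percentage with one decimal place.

Top → 146
Known eligible → 146 + 9 + 61 + 91 + 12 = 319
e = 319 / (319 + 42) = 319 / 361 = 0.8837
Estimated eligible among unknowns → 0.8837 × 147 = 129.90
Denominator → 319 + 129.90 = 448.90
RR3 = 146 / 448.90 = 0.3252

32.5%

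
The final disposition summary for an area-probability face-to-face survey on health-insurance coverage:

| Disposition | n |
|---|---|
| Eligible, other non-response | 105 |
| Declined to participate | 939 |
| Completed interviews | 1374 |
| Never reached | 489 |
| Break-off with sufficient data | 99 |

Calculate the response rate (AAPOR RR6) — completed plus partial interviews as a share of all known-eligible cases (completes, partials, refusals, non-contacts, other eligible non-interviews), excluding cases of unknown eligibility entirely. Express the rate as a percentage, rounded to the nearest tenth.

Num = 1374 + 99 = 1473
Denom = 1374 + 99 + 939 + 489 + 105 = 3006
RR6 = 1473 / 3006 = 0.4900

49.0%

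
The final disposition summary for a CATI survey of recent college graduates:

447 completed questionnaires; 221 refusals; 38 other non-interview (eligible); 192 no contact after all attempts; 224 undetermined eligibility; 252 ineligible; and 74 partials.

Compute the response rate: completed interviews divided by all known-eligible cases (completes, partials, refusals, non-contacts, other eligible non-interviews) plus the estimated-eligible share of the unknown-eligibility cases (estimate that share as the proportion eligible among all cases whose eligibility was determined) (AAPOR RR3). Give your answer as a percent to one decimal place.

38.9%

Top → 447
Eligible (known) → 447 + 74 + 221 + 192 + 38 = 972
e = 972 / (972 + 252) = 972 / 1224 = 0.7941
Eligible share of unknowns → 0.7941 × 224 = 177.88
Denom → 972 + 177.88 = 1149.88
RR3 = 447 / 1149.88 = 0.3887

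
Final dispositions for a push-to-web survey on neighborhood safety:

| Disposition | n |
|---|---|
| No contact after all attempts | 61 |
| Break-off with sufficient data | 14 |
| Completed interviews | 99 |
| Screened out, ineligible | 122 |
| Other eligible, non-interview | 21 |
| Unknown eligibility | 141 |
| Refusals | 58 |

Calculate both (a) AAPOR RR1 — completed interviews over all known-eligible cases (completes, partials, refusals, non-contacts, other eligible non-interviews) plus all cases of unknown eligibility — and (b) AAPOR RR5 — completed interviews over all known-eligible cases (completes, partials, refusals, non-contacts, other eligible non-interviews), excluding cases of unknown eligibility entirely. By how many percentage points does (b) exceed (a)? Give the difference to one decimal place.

14.0

Top → 99
Base → 99 + 14 + 58 + 61 + 21 + 141 = 394
RR1 = 99 / 394 = 0.2513
Base → 99 + 14 + 58 + 61 + 21 = 253
RR5 = 99 / 253 = 0.3913
Difference = 39.13 − 25.13 = 14.00 percentage points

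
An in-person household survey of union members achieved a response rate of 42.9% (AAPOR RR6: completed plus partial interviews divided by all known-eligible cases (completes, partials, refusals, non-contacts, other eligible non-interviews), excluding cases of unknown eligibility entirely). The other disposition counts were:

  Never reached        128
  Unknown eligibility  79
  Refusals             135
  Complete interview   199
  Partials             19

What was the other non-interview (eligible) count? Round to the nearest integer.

Num: 199 + 19 = 218
RR6 = 218 / D = 0.429
D = 218 / 0.429 = 508.2
Remaining denominator categories sum to 481
other non-interview (eligible) = 508.2 − 481 ≈ 27

27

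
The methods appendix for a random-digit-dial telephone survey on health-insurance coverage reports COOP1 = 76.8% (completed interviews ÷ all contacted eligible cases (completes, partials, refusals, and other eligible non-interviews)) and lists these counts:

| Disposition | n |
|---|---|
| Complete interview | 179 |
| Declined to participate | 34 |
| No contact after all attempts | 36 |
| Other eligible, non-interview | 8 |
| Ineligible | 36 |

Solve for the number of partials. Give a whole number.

COOP1 = 179 / D = 0.768
D = 179 / 0.768 = 233.1
Other denominator terms total 221
partials = 233.1 − 221 ≈ 12

12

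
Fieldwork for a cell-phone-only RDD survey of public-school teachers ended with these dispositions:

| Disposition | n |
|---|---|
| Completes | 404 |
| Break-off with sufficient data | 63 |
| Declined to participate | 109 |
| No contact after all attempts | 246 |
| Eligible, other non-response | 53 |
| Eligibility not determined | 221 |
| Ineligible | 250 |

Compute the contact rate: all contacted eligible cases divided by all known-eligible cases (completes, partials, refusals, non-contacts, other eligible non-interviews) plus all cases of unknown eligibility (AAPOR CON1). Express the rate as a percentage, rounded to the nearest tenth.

57.4%

Numerator: 404 + 63 + 109 + 53 = 629
Denominator: 404 + 63 + 109 + 246 + 53 + 221 = 1096
CON1 = 629 / 1096 = 0.5739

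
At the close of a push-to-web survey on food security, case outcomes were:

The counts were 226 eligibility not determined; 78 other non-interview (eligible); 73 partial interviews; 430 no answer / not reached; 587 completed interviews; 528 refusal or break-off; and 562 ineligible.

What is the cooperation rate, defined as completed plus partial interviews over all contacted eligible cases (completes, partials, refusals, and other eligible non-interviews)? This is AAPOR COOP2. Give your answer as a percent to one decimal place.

Numerator → 587 + 73 = 660
Denominator → 587 + 73 + 528 + 78 = 1266
COOP2 = 660 / 1266 = 0.5213

52.1%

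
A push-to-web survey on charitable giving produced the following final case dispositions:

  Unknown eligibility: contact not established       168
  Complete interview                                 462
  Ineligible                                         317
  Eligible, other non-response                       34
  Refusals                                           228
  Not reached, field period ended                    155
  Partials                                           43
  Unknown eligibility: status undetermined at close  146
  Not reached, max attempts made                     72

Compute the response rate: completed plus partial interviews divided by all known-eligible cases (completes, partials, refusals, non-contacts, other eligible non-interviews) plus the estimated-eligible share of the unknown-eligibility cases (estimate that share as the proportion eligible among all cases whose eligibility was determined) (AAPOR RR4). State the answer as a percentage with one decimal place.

Never reached = 155 + 72 = 227
Eligibility not determined = 168 + 146 = 314
Num = 462 + 43 = 505
Determined eligible = 462 + 43 + 228 + 227 + 34 = 994
e = 994 / (994 + 317) = 994 / 1311 = 0.7582
e × U = 0.7582 × 314 = 238.07
Denom = 994 + 238.07 = 1232.07
RR4 = 505 / 1232.07 = 0.4099

41.0%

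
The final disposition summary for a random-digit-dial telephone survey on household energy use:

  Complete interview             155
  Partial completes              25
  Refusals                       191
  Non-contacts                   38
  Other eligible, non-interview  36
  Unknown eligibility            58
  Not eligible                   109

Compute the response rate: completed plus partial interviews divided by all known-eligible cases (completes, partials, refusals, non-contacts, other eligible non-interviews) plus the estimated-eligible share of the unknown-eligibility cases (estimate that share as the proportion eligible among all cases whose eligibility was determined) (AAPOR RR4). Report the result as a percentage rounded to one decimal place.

Numerator = 155 + 25 = 180
Known eligible = 155 + 25 + 191 + 38 + 36 = 445
e = 445 / (445 + 109) = 445 / 554 = 0.8032
Estimated eligible among unknowns = 0.8032 × 58 = 46.59
Base = 445 + 46.59 = 491.59
RR4 = 180 / 491.59 = 0.3662

36.6%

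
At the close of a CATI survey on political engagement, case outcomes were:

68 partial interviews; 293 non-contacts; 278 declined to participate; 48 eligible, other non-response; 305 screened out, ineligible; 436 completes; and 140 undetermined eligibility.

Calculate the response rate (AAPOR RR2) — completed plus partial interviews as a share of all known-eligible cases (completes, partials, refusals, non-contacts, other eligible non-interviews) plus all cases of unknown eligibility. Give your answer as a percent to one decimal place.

Num = 436 + 68 = 504
Denominator = 436 + 68 + 278 + 293 + 48 + 140 = 1263
RR2 = 504 / 1263 = 0.3990

39.9%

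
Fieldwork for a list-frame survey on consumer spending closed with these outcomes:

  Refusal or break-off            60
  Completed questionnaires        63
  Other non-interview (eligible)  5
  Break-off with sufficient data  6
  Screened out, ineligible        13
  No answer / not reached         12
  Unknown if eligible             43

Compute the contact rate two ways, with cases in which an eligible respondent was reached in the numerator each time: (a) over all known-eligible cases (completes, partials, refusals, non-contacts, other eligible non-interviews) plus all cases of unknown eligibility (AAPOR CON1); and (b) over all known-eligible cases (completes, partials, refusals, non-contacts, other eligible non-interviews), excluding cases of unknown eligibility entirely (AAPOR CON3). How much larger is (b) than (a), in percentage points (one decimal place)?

20.9

Num → 63 + 6 + 60 + 5 = 134
Base → 63 + 6 + 60 + 12 + 5 + 43 = 189
CON1 = 134 / 189 = 0.7090
Base → 63 + 6 + 60 + 12 + 5 = 146
CON3 = 134 / 146 = 0.9178
Difference = 91.78 − 70.90 = 20.88 percentage points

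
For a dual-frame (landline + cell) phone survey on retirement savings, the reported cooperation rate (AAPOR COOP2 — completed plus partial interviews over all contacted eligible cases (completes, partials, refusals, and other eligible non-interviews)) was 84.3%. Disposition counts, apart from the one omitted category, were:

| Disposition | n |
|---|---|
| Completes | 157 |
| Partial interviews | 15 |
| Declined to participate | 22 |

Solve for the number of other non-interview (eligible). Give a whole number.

Top: 157 + 15 = 172
COOP2 = 172 / D = 0.843
D = 172 / 0.843 = 204.0
Other denominator terms total 194
other non-interview (eligible) = 204.0 − 194 ≈ 10

10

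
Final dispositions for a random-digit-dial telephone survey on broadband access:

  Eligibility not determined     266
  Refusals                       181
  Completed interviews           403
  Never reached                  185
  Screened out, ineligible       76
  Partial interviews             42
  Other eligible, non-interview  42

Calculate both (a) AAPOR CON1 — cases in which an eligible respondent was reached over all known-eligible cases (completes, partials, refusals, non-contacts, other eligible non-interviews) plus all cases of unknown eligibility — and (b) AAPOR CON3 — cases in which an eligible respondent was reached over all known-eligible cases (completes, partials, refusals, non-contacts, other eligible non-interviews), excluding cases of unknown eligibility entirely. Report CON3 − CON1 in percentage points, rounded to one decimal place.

18.6

Num → 403 + 42 + 181 + 42 = 668
Denominator → 403 + 42 + 181 + 185 + 42 + 266 = 1119
CON1 = 668 / 1119 = 0.5970
Denominator → 403 + 42 + 181 + 185 + 42 = 853
CON3 = 668 / 853 = 0.7831
Difference = 78.31 − 59.70 = 18.61 percentage points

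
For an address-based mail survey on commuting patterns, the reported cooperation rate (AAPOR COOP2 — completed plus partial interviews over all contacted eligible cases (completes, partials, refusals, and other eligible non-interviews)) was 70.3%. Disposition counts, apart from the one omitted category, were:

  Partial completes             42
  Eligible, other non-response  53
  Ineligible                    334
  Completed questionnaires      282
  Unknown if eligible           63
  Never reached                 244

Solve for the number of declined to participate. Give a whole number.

84

Num: 282 + 42 = 324
COOP2 = 324 / D = 0.703
D = 324 / 0.703 = 460.9
Remaining denominator categories sum to 377
declined to participate = 460.9 − 377 ≈ 84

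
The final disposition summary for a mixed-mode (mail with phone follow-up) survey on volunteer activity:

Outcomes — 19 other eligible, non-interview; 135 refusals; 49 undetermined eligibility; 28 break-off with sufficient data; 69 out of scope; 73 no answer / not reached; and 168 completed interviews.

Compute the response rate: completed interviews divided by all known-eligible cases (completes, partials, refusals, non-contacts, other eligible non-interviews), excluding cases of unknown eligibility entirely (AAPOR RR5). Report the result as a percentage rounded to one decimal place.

39.7%

Top = 168
Base = 168 + 28 + 135 + 73 + 19 = 423
RR5 = 168 / 423 = 0.3972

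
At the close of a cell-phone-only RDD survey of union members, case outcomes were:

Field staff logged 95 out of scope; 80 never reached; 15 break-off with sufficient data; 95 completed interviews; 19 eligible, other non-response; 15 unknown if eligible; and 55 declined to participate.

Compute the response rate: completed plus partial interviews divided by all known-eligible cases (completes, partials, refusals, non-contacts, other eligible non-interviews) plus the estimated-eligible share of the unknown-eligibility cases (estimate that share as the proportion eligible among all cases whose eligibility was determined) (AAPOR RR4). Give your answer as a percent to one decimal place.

40.0%

Num: 95 + 15 = 110
Determined eligible: 95 + 15 + 55 + 80 + 19 = 264
e = 264 / (264 + 95) = 264 / 359 = 0.7354
Eligible share of unknowns: 0.7354 × 15 = 11.03
Base: 264 + 11.03 = 275.03
RR4 = 110 / 275.03 = 0.4000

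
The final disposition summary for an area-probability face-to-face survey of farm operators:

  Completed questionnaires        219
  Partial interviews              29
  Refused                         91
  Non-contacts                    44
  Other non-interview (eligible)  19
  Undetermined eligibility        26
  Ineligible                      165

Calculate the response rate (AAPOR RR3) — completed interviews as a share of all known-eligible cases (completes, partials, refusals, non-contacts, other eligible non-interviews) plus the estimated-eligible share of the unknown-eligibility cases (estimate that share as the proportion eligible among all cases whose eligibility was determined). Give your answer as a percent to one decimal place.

52.1%

Top = 219
Determined eligible = 219 + 29 + 91 + 44 + 19 = 402
e = 402 / (402 + 165) = 402 / 567 = 0.7090
Eligible share of unknowns = 0.7090 × 26 = 18.43
Denom = 402 + 18.43 = 420.43
RR3 = 219 / 420.43 = 0.5209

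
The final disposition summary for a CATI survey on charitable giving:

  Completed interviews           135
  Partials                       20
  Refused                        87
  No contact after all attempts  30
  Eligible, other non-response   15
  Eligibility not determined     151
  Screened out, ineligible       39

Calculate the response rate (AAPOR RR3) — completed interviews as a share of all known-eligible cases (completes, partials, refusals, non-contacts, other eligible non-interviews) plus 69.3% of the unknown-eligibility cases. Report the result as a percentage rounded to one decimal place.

34.5%

Numerator = 135
Eligible (known) = 135 + 20 + 87 + 30 + 15 = 287
Eligible share of unknowns = 0.6930 × 151 = 104.64
Denom = 287 + 104.64 = 391.64
RR3 = 135 / 391.64 = 0.3447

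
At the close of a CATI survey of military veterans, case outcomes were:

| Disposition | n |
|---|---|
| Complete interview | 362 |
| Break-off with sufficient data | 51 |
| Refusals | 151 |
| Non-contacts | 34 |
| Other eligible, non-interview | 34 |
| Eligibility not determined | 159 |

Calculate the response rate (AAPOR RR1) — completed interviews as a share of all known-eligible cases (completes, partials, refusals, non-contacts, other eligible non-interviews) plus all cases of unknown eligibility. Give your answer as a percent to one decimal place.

Numerator → 362
Denominator → 362 + 51 + 151 + 34 + 34 + 159 = 791
RR1 = 362 / 791 = 0.4576

45.8%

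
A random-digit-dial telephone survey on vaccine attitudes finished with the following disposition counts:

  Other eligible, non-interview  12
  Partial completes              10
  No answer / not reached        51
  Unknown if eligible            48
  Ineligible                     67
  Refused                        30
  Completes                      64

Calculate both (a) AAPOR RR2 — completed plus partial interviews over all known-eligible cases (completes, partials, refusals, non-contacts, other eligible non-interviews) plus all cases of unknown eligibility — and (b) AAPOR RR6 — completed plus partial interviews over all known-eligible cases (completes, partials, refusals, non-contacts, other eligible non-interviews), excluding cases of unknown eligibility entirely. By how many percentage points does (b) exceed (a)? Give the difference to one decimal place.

Numerator: 64 + 10 = 74
Denom: 64 + 10 + 30 + 51 + 12 + 48 = 215
RR2 = 74 / 215 = 0.3442
Denom: 64 + 10 + 30 + 51 + 12 = 167
RR6 = 74 / 167 = 0.4431
Difference = 44.31 − 34.42 = 9.89 percentage points

9.9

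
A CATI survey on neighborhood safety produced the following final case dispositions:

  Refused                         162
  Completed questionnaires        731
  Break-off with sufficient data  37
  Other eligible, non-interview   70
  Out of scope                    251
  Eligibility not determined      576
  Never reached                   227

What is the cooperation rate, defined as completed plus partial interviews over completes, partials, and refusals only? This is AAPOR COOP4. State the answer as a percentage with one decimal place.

Numerator = 731 + 37 = 768
Denom = 731 + 37 + 162 = 930
COOP4 = 768 / 930 = 0.8258

82.6%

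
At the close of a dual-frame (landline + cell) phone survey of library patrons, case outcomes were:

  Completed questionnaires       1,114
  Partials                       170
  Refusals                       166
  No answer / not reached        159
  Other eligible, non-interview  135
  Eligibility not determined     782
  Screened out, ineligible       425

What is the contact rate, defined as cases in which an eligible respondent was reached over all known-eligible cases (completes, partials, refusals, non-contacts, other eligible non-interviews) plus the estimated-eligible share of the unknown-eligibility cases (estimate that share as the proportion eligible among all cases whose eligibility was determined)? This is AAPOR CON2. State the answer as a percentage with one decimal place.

Num = 1114 + 170 + 166 + 135 = 1585
Eligible (known) = 1114 + 170 + 166 + 159 + 135 = 1744
e = 1744 / (1744 + 425) = 1744 / 2169 = 0.8041
e × U = 0.8041 × 782 = 628.81
Denom = 1744 + 628.81 = 2372.81
CON2 = 1585 / 2372.81 = 0.6680

66.8%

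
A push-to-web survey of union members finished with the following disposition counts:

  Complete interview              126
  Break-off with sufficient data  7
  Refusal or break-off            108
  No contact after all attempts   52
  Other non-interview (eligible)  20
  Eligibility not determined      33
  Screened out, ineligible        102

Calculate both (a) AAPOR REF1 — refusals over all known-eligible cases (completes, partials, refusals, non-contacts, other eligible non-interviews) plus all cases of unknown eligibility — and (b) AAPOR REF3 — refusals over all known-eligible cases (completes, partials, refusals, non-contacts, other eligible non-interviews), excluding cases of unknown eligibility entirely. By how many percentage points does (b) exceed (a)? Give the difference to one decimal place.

3.3

Num → 108
Denominator → 126 + 7 + 108 + 52 + 20 + 33 = 346
REF1 = 108 / 346 = 0.3121
Denominator → 126 + 7 + 108 + 52 + 20 = 313
REF3 = 108 / 313 = 0.3450
Difference = 34.50 − 31.21 = 3.29 percentage points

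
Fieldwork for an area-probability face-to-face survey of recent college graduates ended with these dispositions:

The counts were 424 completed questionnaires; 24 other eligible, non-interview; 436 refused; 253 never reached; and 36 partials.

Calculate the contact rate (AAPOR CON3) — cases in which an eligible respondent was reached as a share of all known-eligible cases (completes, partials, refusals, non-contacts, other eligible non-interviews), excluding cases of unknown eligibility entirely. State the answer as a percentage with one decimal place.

Num = 424 + 36 + 436 + 24 = 920
Denominator = 424 + 36 + 436 + 253 + 24 = 1173
CON3 = 920 / 1173 = 0.7843

78.4%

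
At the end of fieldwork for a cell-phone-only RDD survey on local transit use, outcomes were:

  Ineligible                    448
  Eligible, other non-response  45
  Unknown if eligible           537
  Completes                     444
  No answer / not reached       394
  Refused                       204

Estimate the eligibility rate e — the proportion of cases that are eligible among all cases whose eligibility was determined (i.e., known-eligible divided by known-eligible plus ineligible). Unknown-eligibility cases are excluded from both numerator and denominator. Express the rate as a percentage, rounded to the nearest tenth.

Eligible (known) → 444 + 204 + 394 + 45 = 1087
e = 1087 / (1087 + 448) = 1087 / 1535 = 0.7081

70.8%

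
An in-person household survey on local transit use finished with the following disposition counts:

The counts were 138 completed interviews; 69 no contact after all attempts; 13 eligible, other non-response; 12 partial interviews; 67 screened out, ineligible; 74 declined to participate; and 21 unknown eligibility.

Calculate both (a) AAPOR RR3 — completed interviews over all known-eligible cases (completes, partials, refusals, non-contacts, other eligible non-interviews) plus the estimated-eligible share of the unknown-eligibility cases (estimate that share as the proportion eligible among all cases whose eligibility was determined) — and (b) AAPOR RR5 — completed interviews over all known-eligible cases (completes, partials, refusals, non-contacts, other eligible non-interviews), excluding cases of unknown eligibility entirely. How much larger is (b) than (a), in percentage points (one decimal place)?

Top → 138
Eligible (known) → 138 + 12 + 74 + 69 + 13 = 306
e = 306 / (306 + 67) = 306 / 373 = 0.8204
Eligible share of unknowns → 0.8204 × 21 = 17.23
Base → 306 + 17.23 = 323.23
RR3 = 138 / 323.23 = 0.4269
Base → 138 + 12 + 74 + 69 + 13 = 306
RR5 = 138 / 306 = 0.4510
Difference = 45.10 − 42.69 = 2.41 percentage points

2.4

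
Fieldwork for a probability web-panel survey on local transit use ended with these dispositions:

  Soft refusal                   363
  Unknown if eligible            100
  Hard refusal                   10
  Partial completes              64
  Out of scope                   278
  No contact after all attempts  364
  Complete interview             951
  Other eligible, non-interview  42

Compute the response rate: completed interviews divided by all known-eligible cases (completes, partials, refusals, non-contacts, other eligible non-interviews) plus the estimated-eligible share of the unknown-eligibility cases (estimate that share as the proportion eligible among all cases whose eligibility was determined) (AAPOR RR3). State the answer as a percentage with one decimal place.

Refused = 10 + 363 = 373
Top: 951
Determined eligible: 951 + 64 + 373 + 364 + 42 = 1794
e = 1794 / (1794 + 278) = 1794 / 2072 = 0.8658
e × U: 0.8658 × 100 = 86.58
Denom: 1794 + 86.58 = 1880.58
RR3 = 951 / 1880.58 = 0.5057

50.6%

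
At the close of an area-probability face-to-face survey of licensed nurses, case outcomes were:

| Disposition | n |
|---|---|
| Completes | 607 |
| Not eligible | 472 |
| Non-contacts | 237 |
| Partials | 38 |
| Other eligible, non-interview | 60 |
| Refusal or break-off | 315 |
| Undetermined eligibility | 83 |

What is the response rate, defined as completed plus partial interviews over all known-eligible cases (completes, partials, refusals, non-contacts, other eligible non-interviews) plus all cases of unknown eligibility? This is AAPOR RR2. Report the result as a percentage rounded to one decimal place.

Top: 607 + 38 = 645
Denom: 607 + 38 + 315 + 237 + 60 + 83 = 1340
RR2 = 645 / 1340 = 0.4813

48.1%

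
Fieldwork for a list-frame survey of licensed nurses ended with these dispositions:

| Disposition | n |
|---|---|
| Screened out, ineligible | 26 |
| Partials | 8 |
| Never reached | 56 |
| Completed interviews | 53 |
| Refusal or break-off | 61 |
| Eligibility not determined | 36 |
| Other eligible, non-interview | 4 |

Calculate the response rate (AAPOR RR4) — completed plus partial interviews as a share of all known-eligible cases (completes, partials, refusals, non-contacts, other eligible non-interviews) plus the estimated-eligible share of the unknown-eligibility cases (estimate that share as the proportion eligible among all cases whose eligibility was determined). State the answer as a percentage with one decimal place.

28.6%

Top: 53 + 8 = 61
Eligible (known): 53 + 8 + 61 + 56 + 4 = 182
e = 182 / (182 + 26) = 182 / 208 = 0.8750
Estimated eligible among unknowns: 0.8750 × 36 = 31.50
Base: 182 + 31.50 = 213.50
RR4 = 61 / 213.50 = 0.2857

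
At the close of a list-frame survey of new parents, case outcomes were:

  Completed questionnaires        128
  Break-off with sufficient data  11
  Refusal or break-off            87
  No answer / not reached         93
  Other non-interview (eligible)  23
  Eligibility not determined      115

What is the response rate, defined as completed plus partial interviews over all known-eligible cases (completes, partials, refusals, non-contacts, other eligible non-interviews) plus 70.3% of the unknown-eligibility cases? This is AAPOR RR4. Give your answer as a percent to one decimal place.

32.9%

Num = 128 + 11 = 139
Eligible (known) = 128 + 11 + 87 + 93 + 23 = 342
e × U = 0.7030 × 115 = 80.84
Base = 342 + 80.84 = 422.84
RR4 = 139 / 422.84 = 0.3287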